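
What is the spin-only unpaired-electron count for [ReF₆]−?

Ligand charges: each fluoride is −1. With an overall charge of −1 the rhenium centre must be in the +5 oxidation state.
Group 7 minus oxidation state 5 gives a d² configuration.
In an octahedral field the d² configuration is t₂g²e_g⁰ (only one arrangement possible), giving 2 unpaired electrons.

2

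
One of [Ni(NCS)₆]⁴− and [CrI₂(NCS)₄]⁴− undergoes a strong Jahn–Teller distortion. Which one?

[Ni(NCS)₆]⁴−: Ligand charges: each isothiocyanate is −1. With an overall charge of −4 the nickel centre must be in the +2 oxidation state. Ni sits in group 10, so the d-electron count is 10 − 2 = 8. The d⁸ configuration leaves the e_g set evenly filled (or empty) — no strong Jahn–Teller driving force.
[CrI₂(NCS)₄]⁴−: Ligand charges: each iodide is −1; each isothiocyanate is −1. With an overall charge of −4 the chromium centre must be in the +2 oxidation state. Cr sits in group 6, so the d-electron count is 6 − 2 = 4. Iodide and isothiocyanate are weak-field ligands for a first-row metal, so the complex is high-spin. The t₂g³e_g¹ (high-spin) configuration has an unevenly filled e_g set; the Jahn–Teller theorem predicts a tetragonal distortion (typically axial elongation) to lift the degeneracy.

[CrI₂(NCS)₄]⁴−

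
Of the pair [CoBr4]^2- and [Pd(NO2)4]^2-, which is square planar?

For [CoBr4]^2-: Ligand charges: each bromide is −1. With an overall charge of −2 the cobalt centre must be in the +2 oxidation state. Co sits in group 9, so the d-electron count is 9 − 2 = 7. For a high-spin 3d d⁷ ion with weak-field ligands the small Δₜ gives little square-planar CFSE advantage, so four ligands adopt the sterically favoured tetrahedral geometry. → tetrahedral.
For [Pd(NO2)4]^2-: Summing ligand charges against the −2 overall charge gives an oxidation state of +2 for palladium. Group 10 minus oxidation state 2 gives a d⁸ configuration. A 4d d⁸ ion has a large crystal-field splitting; square planar leaves the high-energy d_{x²−y²} orbital empty and maximises CFSE. → square planar.

[Pd(NO2)4]^2-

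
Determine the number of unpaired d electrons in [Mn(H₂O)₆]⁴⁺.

3 unpaired electrons

Ligand charges: water is neutral. With an overall charge of +4 the manganese centre must be in the +4 oxidation state.
Manganese is a group-7 element; Mn(IV) is therefore d³.
In an octahedral field the d³ configuration is t₂g³e_g⁰ (only one arrangement possible), giving 3 unpaired electrons.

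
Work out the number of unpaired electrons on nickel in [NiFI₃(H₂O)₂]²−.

Ligand charges: each fluoride is −1; each iodide is −1; water is neutral. With an overall charge of −2 the nickel centre must be in the +2 oxidation state.
Group 10 minus oxidation state 2 gives a d⁸ configuration.
In an octahedral field the d⁸ configuration is t₂g⁶e_g² (only one arrangement possible), giving 2 unpaired electrons.

2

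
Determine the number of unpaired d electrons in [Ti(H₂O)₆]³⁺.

Water is neutral; balancing the +3 overall charge requires Ti(III).
Group 4 minus oxidation state 3 gives a d¹ configuration.
In an octahedral field the d¹ configuration is t₂g¹e_g⁰ (only one arrangement possible), giving 1 unpaired electron.

1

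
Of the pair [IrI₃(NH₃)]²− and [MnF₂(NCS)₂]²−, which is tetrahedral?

For [IrI₃(NH₃)]²−: Summing ligand charges against the −2 overall charge gives an oxidation state of +1 for iridium. Ir sits in group 9, so the d-electron count is 9 − 1 = 8. A 5d d⁸ ion has a large crystal-field splitting; square planar leaves the high-energy d_{x²−y²} orbital empty and maximises CFSE. → square planar.
For [MnF₂(NCS)₂]²−: Summing ligand charges against the −2 overall charge gives an oxidation state of +2 for manganese. Manganese is a group-7 element; Mn(II) is therefore d⁵. A high-spin d⁵ ion has zero CFSE in either geometry, so four ligands adopt the sterically favoured tetrahedral geometry. → tetrahedral.

[MnF₂(NCS)₂]²−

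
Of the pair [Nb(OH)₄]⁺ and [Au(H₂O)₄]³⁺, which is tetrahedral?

For [Nb(OH)₄]⁺: Ligand charges: each hydroxide is −1. With an overall charge of +1 the niobium centre must be in the +5 oxidation state. Niobium is a group-5 element; Nb(V) is therefore d⁰. A d⁰ ion has no crystal-field stabilisation preference between square planar and tetrahedral, so four ligands adopt the sterically favoured tetrahedral geometry. → tetrahedral.
For [Au(H₂O)₄]³⁺: Summing ligand charges against the +3 overall charge gives an oxidation state of +3 for gold. Au sits in group 11, so the d-electron count is 11 − 3 = 8. A 5d d⁸ ion has a large crystal-field splitting; square planar leaves the high-energy d_{x²−y²} orbital empty and maximises CFSE. → square planar.

[Nb(OH)₄]⁺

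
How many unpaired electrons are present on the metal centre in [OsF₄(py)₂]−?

Summing ligand charges against the −1 overall charge gives an oxidation state of +3 for osmium.
Os sits in group 8, so the d-electron count is 8 − 3 = 5.
The spin state decides the count: a 5d ion has a large Δₒ and is invariably low-spin.
An octahedral low-spin d⁵ ion is t₂g⁵e_g⁰, giving 1 unpaired electron.

1 unpaired electron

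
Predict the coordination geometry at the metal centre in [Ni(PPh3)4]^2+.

Ligand charges: triphenylphosphine is neutral. With an overall charge of +2 the nickel centre must be in the +2 oxidation state.
Nickel is a group-10 element; Ni(II) is therefore d⁸.
With 4 monodentate ligands the coordination number is 4.
Triphenylphosphine is a strong-field ligand (high in the spectrochemical series).
A 3d d⁸ ion with strong-field ligands gains enough CFSE to favour square planar over tetrahedral.

square planar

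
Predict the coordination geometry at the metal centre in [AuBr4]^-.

Each bromide is −1; balancing the −1 overall charge requires Au(III).
Gold is a group-11 element; Au(III) is therefore d⁸.
Coordination number: 4.
A 5d d⁸ ion has a large crystal-field splitting; square planar leaves the high-energy d_{x²−y²} orbital empty and maximises CFSE.

square planar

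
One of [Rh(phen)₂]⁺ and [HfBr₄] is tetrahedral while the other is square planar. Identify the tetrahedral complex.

[HfBr₄]

For [Rh(phen)₂]⁺: Ligand charges: 1,10-phenanthroline is neutral. With an overall charge of +1 the rhodium centre must be in the +1 oxidation state. Group 9 minus oxidation state 1 gives a d⁸ configuration. A 4d d⁸ ion has a large crystal-field splitting; square planar leaves the high-energy d_{x²−y²} orbital empty and maximises CFSE. → square planar.
For [HfBr₄]: Each bromide is −1; balancing the 0 overall charge requires Hf(IV). Group 4 minus oxidation state 4 gives a d⁰ configuration. A d⁰ ion has no crystal-field stabilisation preference between square planar and tetrahedral, so four ligands adopt the sterically favoured tetrahedral geometry. → tetrahedral.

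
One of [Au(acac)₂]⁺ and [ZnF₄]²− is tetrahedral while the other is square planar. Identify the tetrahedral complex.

[ZnF₄]²−

For [Au(acac)₂]⁺: Summing ligand charges against the +1 overall charge gives an oxidation state of +3 for gold. Group 11 minus oxidation state 3 gives a d⁸ configuration. A 5d d⁸ ion has a large crystal-field splitting; square planar leaves the high-energy d_{x²−y²} orbital empty and maximises CFSE. → square planar.
For [ZnF₄]²−: Ligand charges: each fluoride is −1. With an overall charge of −2 the zinc centre must be in the +2 oxidation state. Zinc is a group-12 element; Zn(II) is therefore d¹⁰. A d¹⁰ ion has no crystal-field stabilisation preference between square planar and tetrahedral, so four ligands adopt the sterically favoured tetrahedral geometry. → tetrahedral.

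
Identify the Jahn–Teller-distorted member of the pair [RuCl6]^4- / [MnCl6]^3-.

[MnCl6]^3-

[RuCl6]^4-: Summing ligand charges against the −4 overall charge gives an oxidation state of +2 for ruthenium. Ru sits in group 8, so the d-electron count is 8 − 2 = 6. A 4d ion has a large Δₒ and is invariably low-spin. The d⁶ configuration leaves the e_g set evenly filled (or empty) — no strong Jahn–Teller driving force.
[MnCl6]^3-: Summing ligand charges against the −3 overall charge gives an oxidation state of +3 for manganese. Manganese is a group-7 element; Mn(III) is therefore d⁴. Chloride is a weak-field ligand for a first-row metal, so the complex is high-spin. The t₂g³e_g¹ (high-spin) configuration has an unevenly filled e_g set; the Jahn–Teller theorem predicts a tetragonal distortion (typically axial elongation) to lift the degeneracy.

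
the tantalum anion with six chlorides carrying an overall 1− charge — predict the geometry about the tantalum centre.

Ligand charges: each chloride is −1. With an overall charge of −1 the tantalum centre must be in the +5 oxidation state.
Ta sits in group 5, so the d-electron count is 5 − 5 = 0.
With 6 monodentate ligands the coordination number is 6.
Six donors around a single metal centre give an octahedral coordination sphere.

octahedral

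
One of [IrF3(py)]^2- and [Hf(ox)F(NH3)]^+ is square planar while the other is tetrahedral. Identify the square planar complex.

For [IrF3(py)]^2-: Ligand charges: each fluoride is −1; pyridine is neutral. With an overall charge of −2 the iridium centre must be in the +1 oxidation state. Group 9 minus oxidation state 1 gives a d⁸ configuration. A 5d d⁸ ion has a large crystal-field splitting; square planar leaves the high-energy d_{x²−y²} orbital empty and maximises CFSE. → square planar.
For [Hf(ox)F(NH3)]^+: Ligand charges: each oxalate is −2; each fluoride is −1; ammonia is neutral. With an overall charge of +1 the hafnium centre must be in the +4 oxidation state. Group 4 minus oxidation state 4 gives a d⁰ configuration. A d⁰ ion has no crystal-field stabilisation preference between square planar and tetrahedral, so four ligands adopt the sterically favoured tetrahedral geometry. → tetrahedral.

[IrF3(py)]^2-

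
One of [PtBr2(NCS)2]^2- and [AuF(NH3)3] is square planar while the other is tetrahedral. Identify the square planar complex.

For [PtBr2(NCS)2]^2-: Ligand charges: each bromide is −1; each isothiocyanate is −1. With an overall charge of −2 the platinum centre must be in the +2 oxidation state. Platinum is a group-10 element; Pt(II) is therefore d⁸. A 5d d⁸ ion has a large crystal-field splitting; square planar leaves the high-energy d_{x²−y²} orbital empty and maximises CFSE. → square planar.
For [AuF(NH3)3]: Ligand charges: each fluoride is −1; ammonia is neutral. With an overall charge of 0 the gold centre must be in the +1 oxidation state. Group 11 minus oxidation state 1 gives a d¹⁰ configuration. A d¹⁰ ion has no crystal-field stabilisation preference between square planar and tetrahedral, so four ligands adopt the sterically favoured tetrahedral geometry. → tetrahedral.

[PtBr2(NCS)2]^2-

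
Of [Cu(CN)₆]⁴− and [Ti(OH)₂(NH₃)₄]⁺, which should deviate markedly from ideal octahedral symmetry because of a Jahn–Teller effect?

[Cu(CN)₆]⁴−: Summing ligand charges against the −4 overall charge gives an oxidation state of +2 for copper. Cu sits in group 11, so the d-electron count is 11 − 2 = 9. The t₂g⁶e_g³ configuration has an unevenly filled e_g set; the Jahn–Teller theorem predicts a tetragonal distortion (typically axial elongation) to lift the degeneracy.
[Ti(OH)₂(NH₃)₄]⁺: Ligand charges: each hydroxide is −1; ammonia is neutral. With an overall charge of +1 the titanium centre must be in the +3 oxidation state. Group 4 minus oxidation state 3 gives a d¹ configuration. The d¹ configuration leaves the e_g set evenly filled (or empty) — no strong Jahn–Teller driving force.

[Cu(CN)₆]⁴−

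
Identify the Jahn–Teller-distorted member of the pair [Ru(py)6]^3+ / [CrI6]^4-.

[CrI6]^4-

[Ru(py)6]^3+: Pyridine is neutral; balancing the +3 overall charge requires Ru(III). Ruthenium is a group-8 element; Ru(III) is therefore d⁵. A 4d ion has a large Δₒ and is invariably low-spin. The d⁵ configuration leaves the e_g set evenly filled (or empty) — no strong Jahn–Teller driving force.
[CrI6]^4-: Summing ligand charges against the −4 overall charge gives an oxidation state of +2 for chromium. Group 6 minus oxidation state 2 gives a d⁴ configuration. Iodide is a weak-field ligand for a first-row metal, so the complex is high-spin. The t₂g³e_g¹ (high-spin) configuration has an unevenly filled e_g set; the Jahn–Teller theorem predicts a tetragonal distortion (typically axial elongation) to lift the degeneracy.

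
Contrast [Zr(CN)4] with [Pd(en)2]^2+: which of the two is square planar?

For [Zr(CN)4]: Summing ligand charges against the 0 overall charge gives an oxidation state of +4 for zirconium. Zirconium is a group-4 element; Zr(IV) is therefore d⁰. A d⁰ ion has no crystal-field stabilisation preference between square planar and tetrahedral, so four ligands adopt the sterically favoured tetrahedral geometry. → tetrahedral.
For [Pd(en)2]^2+: Ligand charges: ethylenediamine is neutral. With an overall charge of +2 the palladium centre must be in the +2 oxidation state. Palladium is a group-10 element; Pd(II) is therefore d⁸. A 4d d⁸ ion has a large crystal-field splitting; square planar leaves the high-energy d_{x²−y²} orbital empty and maximises CFSE. → square planar.

[Pd(en)2]^2+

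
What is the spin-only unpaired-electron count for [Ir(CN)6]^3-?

Summing ligand charges against the −3 overall charge gives an oxidation state of +3 for iridium.
Group 9 minus oxidation state 3 gives a d⁶ configuration.
The spin state decides the count: a 5d ion has a large Δₒ and is invariably low-spin.
An octahedral low-spin d⁶ ion is t₂g⁶e_g⁰, giving 0 unpaired electrons.

0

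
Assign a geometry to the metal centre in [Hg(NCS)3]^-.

Ligand charges: each isothiocyanate is −1. With an overall charge of −1 the mercury centre must be in the +2 oxidation state.
Hg sits in group 12, so the d-electron count is 12 − 2 = 10.
With 3 monodentate ligands the coordination number is 3.
Three ligands around a d¹⁰ centre minimise repulsion in a trigonal-planar arrangement.

trigonal planar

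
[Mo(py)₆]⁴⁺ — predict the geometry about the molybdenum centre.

octahedral

Pyridine is neutral; balancing the +4 overall charge requires Mo(IV).
Molybdenum is a group-6 element; Mo(IV) is therefore d².
Coordination number: 6.
Six donors around a single metal centre give an octahedral coordination sphere.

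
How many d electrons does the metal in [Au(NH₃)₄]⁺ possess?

d¹⁰

Summing ligand charges against the +1 overall charge gives an oxidation state of +1 for gold.
Au sits in group 11, so the d-electron count is 11 − 1 = 10.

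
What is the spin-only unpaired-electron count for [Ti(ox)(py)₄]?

Each oxalate is −2; pyridine is neutral; balancing the 0 overall charge requires Ti(II).
Group 4 minus oxidation state 2 gives a d² configuration.
Counting donor atoms: 1×oxalate (bidentate) → 2 donors; 4×pyridine (monodentate) → 4 donors. Coordination number = 6.
In an octahedral field the d² configuration is t₂g²e_g⁰ (only one arrangement possible), giving 2 unpaired electrons.

2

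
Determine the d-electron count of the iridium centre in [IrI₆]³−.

d6

Summing ligand charges against the −3 overall charge gives an oxidation state of +3 for iridium.
Group 9 minus oxidation state 3 gives a d⁶ configuration.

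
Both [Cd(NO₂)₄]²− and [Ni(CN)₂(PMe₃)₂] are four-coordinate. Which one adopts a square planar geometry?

For [Cd(NO₂)₄]²−: Summing ligand charges against the −2 overall charge gives an oxidation state of +2 for cadmium. Group 12 minus oxidation state 2 gives a d¹⁰ configuration. A d¹⁰ ion has no crystal-field stabilisation preference between square planar and tetrahedral, so four ligands adopt the sterically favoured tetrahedral geometry. → tetrahedral.
For [Ni(CN)₂(PMe₃)₂]: Ligand charges: each cyanide is −1; trimethylphosphine is neutral. With an overall charge of 0 the nickel centre must be in the +2 oxidation state. Nickel is a group-10 element; Ni(II) is therefore d⁸. Cyanide and trimethylphosphine are strong-field ligands (high in the spectrochemical series). A 3d d⁸ ion with strong-field ligands gains enough CFSE to favour square planar over tetrahedral. → square planar.

[Ni(CN)₂(PMe₃)₂]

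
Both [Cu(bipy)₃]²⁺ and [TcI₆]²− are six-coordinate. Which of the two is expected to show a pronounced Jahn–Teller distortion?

[Cu(bipy)₃]²⁺

[Cu(bipy)₃]²⁺: 2,2′-bipyridine is neutral; balancing the +2 overall charge requires Cu(II). Cu sits in group 11, so the d-electron count is 11 − 2 = 9. The t₂g⁶e_g³ configuration has an unevenly filled e_g set; the Jahn–Teller theorem predicts a tetragonal distortion (typically axial elongation) to lift the degeneracy.
[TcI₆]²−: Summing ligand charges against the −2 overall charge gives an oxidation state of +4 for technetium. Tc sits in group 7, so the d-electron count is 7 − 4 = 3. The d³ configuration leaves the e_g set evenly filled (or empty) — no strong Jahn–Teller driving force.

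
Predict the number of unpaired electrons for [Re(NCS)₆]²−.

3

Ligand charges: each isothiocyanate is −1. With an overall charge of −2 the rhenium centre must be in the +4 oxidation state.
Re sits in group 7, so the d-electron count is 7 − 4 = 3.
In an octahedral field the d³ configuration is t₂g³e_g⁰ (only one arrangement possible), giving 3 unpaired electrons.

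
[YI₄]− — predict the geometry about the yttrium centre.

tetrahedral

Each iodide is −1; balancing the −1 overall charge requires Y(III).
Group 3 minus oxidation state 3 gives a d⁰ configuration.
With 4 monodentate ligands the coordination number is 4.
A d⁰ ion has no crystal-field stabilisation preference between square planar and tetrahedral, so four ligands adopt the sterically favoured tetrahedral geometry.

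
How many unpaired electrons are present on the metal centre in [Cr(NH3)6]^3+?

3

Ammonia is neutral; balancing the +3 overall charge requires Cr(III).
Group 6 minus oxidation state 3 gives a d³ configuration.
In an octahedral field the d³ configuration is t₂g³e_g⁰ (only one arrangement possible), giving 3 unpaired electrons.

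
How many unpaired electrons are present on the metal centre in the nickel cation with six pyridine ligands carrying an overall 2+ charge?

2 unpaired electrons

Ligand charges: pyridine is neutral. With an overall charge of +2 the nickel centre must be in the +2 oxidation state.
Group 10 minus oxidation state 2 gives a d⁸ configuration.
In an octahedral field the d⁸ configuration is t₂g⁶e_g² (only one arrangement possible), giving 2 unpaired electrons.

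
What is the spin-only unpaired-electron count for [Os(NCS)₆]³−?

Each isothiocyanate is −1; balancing the −3 overall charge requires Os(III).
Osmium is a group-8 element; Os(III) is therefore d⁵.
The spin state decides the count: a 5d ion has a large Δₒ and is invariably low-spin.
An octahedral low-spin d⁵ ion is t₂g⁵e_g⁰, giving 1 unpaired electron.

1 unpaired electron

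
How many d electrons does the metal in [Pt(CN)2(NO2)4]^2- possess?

Ligand charges: each cyanide is −1; each nitro (N-bound nitrite) is −1. With an overall charge of −2 the platinum centre must be in the +4 oxidation state.
Platinum is a group-10 element; Pt(IV) is therefore d⁶.

d⁶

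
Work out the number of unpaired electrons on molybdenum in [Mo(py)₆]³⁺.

3

Pyridine is neutral; balancing the +3 overall charge requires Mo(III).
Mo sits in group 6, so the d-electron count is 6 − 3 = 3.
In an octahedral field the d³ configuration is t₂g³e_g⁰ (only one arrangement possible), giving 3 unpaired electrons.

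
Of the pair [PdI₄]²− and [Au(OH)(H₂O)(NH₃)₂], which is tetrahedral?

[Au(OH)(H₂O)(NH₃)₂]

For [PdI₄]²−: Each iodide is −1; balancing the −2 overall charge requires Pd(II). Group 10 minus oxidation state 2 gives a d⁸ configuration. A 4d d⁸ ion has a large crystal-field splitting; square planar leaves the high-energy d_{x²−y²} orbital empty and maximises CFSE. → square planar.
For [Au(OH)(H₂O)(NH₃)₂]: Summing ligand charges against the 0 overall charge gives an oxidation state of +1 for gold. Gold is a group-11 element; Au(I) is therefore d¹⁰. A d¹⁰ ion has no crystal-field stabilisation preference between square planar and tetrahedral, so four ligands adopt the sterically favoured tetrahedral geometry. → tetrahedral.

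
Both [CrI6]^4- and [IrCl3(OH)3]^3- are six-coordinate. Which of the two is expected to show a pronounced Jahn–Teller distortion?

[CrI6]^4-

[CrI6]^4-: Ligand charges: each iodide is −1. With an overall charge of −4 the chromium centre must be in the +2 oxidation state. Chromium is a group-6 element; Cr(II) is therefore d⁴. Iodide is a weak-field ligand for a first-row metal, so the complex is high-spin. The t₂g³e_g¹ (high-spin) configuration has an unevenly filled e_g set; the Jahn–Teller theorem predicts a tetragonal distortion (typically axial elongation) to lift the degeneracy.
[IrCl3(OH)3]^3-: Each chloride is −1; each hydroxide is −1; balancing the −3 overall charge requires Ir(III). Ir sits in group 9, so the d-electron count is 9 − 3 = 6. A 5d ion has a large Δₒ and is invariably low-spin. The d⁶ configuration leaves the e_g set evenly filled (or empty) — no strong Jahn–Teller driving force.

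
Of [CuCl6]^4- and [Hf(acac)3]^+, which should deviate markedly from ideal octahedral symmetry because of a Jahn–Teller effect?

[CuCl6]^4-: Each chloride is −1; balancing the −4 overall charge requires Cu(II). Copper is a group-11 element; Cu(II) is therefore d⁹. The t₂g⁶e_g³ configuration has an unevenly filled e_g set; the Jahn–Teller theorem predicts a tetragonal distortion (typically axial elongation) to lift the degeneracy.
[Hf(acac)3]^+: Summing ligand charges against the +1 overall charge gives an oxidation state of +4 for hafnium. Group 4 minus oxidation state 4 gives a d⁰ configuration. The d⁰ configuration leaves the e_g set evenly filled (or empty) — no strong Jahn–Teller driving force.

[CuCl6]^4-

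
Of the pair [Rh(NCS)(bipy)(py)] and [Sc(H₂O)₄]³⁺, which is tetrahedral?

[Sc(H₂O)₄]³⁺

For [Rh(NCS)(bipy)(py)]: Summing ligand charges against the 0 overall charge gives an oxidation state of +1 for rhodium. Rh sits in group 9, so the d-electron count is 9 − 1 = 8. A 4d d⁸ ion has a large crystal-field splitting; square planar leaves the high-energy d_{x²−y²} orbital empty and maximises CFSE. → square planar.
For [Sc(H₂O)₄]³⁺: Ligand charges: water is neutral. With an overall charge of +3 the scandium centre must be in the +3 oxidation state. Scandium is a group-3 element; Sc(III) is therefore d⁰. A d⁰ ion has no crystal-field stabilisation preference between square planar and tetrahedral, so four ligands adopt the sterically favoured tetrahedral geometry. → tetrahedral.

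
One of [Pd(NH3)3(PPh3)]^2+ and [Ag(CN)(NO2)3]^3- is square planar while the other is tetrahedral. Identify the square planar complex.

[Pd(NH3)3(PPh3)]^2+

For [Pd(NH3)3(PPh3)]^2+: Ammonia is neutral; triphenylphosphine is neutral; balancing the +2 overall charge requires Pd(II). Group 10 minus oxidation state 2 gives a d⁸ configuration. A 4d d⁸ ion has a large crystal-field splitting; square planar leaves the high-energy d_{x²−y²} orbital empty and maximises CFSE. → square planar.
For [Ag(CN)(NO2)3]^3-: Summing ligand charges against the −3 overall charge gives an oxidation state of +1 for silver. Group 11 minus oxidation state 1 gives a d¹⁰ configuration. A d¹⁰ ion has no crystal-field stabilisation preference between square planar and tetrahedral, so four ligands adopt the sterically favoured tetrahedral geometry. → tetrahedral.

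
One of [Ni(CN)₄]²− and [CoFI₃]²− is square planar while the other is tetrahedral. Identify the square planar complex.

[Ni(CN)₄]²−

For [Ni(CN)₄]²−: Ligand charges: each cyanide is −1. With an overall charge of −2 the nickel centre must be in the +2 oxidation state. Nickel is a group-10 element; Ni(II) is therefore d⁸. Cyanide is a strong-field ligand (high in the spectrochemical series). A 3d d⁸ ion with strong-field ligands gains enough CFSE to favour square planar over tetrahedral. → square planar.
For [CoFI₃]²−: Ligand charges: each fluoride is −1; each iodide is −1. With an overall charge of −2 the cobalt centre must be in the +2 oxidation state. Co sits in group 9, so the d-electron count is 9 − 2 = 7. For a high-spin 3d d⁷ ion with weak-field ligands the small Δₜ gives little square-planar CFSE advantage, so four ligands adopt the sterically favoured tetrahedral geometry. → tetrahedral.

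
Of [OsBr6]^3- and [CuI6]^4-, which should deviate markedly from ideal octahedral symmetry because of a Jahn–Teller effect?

[CuI6]^4-

[OsBr6]^3-: Each bromide is −1; balancing the −3 overall charge requires Os(III). Os sits in group 8, so the d-electron count is 8 − 3 = 5. A 5d ion has a large Δₒ and is invariably low-spin. The d⁵ configuration leaves the e_g set evenly filled (or empty) — no strong Jahn–Teller driving force.
[CuI6]^4-: Summing ligand charges against the −4 overall charge gives an oxidation state of +2 for copper. Group 11 minus oxidation state 2 gives a d⁹ configuration. The t₂g⁶e_g³ configuration has an unevenly filled e_g set; the Jahn–Teller theorem predicts a tetragonal distortion (typically axial elongation) to lift the degeneracy.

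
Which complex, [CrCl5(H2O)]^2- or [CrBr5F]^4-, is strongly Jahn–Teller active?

[CrCl5(H2O)]^2-: Each chloride is −1; water is neutral; balancing the −2 overall charge requires Cr(III). Chromium is a group-6 element; Cr(III) is therefore d³. The d³ configuration leaves the e_g set evenly filled (or empty) — no strong Jahn–Teller driving force.
[CrBr5F]^4-: Each bromide is −1; each fluoride is −1; balancing the −4 overall charge requires Cr(II). Chromium is a group-6 element; Cr(II) is therefore d⁴. Bromide and fluoride are weak-field ligands for a first-row metal, so the complex is high-spin. The t₂g³e_g¹ (high-spin) configuration has an unevenly filled e_g set; the Jahn–Teller theorem predicts a tetragonal distortion (typically axial elongation) to lift the degeneracy.

[CrBr5F]^4-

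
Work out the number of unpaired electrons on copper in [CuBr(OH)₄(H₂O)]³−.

Each bromide is −1; each hydroxide is −1; water is neutral; balancing the −3 overall charge requires Cu(II).
Cu sits in group 11, so the d-electron count is 11 − 2 = 9.
In an octahedral field the d⁹ configuration is t₂g⁶e_g³ (only one arrangement possible), giving 1 unpaired electron.

1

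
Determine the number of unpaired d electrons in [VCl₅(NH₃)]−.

Ligand charges: each chloride is −1; ammonia is neutral. With an overall charge of −1 the vanadium centre must be in the +4 oxidation state.
V sits in group 5, so the d-electron count is 5 − 4 = 1.
In an octahedral field the d¹ configuration is t₂g¹e_g⁰ (only one arrangement possible), giving 1 unpaired electron.

1 unpaired electron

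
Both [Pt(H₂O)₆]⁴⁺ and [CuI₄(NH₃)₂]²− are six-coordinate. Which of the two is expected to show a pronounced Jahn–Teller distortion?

[CuI₄(NH₃)₂]²−

[Pt(H₂O)₆]⁴⁺: Summing ligand charges against the +4 overall charge gives an oxidation state of +4 for platinum. Platinum is a group-10 element; Pt(IV) is therefore d⁶. A 5d ion has a large Δₒ and is invariably low-spin. The d⁶ configuration leaves the e_g set evenly filled (or empty) — no strong Jahn–Teller driving force.
[CuI₄(NH₃)₂]²−: Each iodide is −1; ammonia is neutral; balancing the −2 overall charge requires Cu(II). Cu sits in group 11, so the d-electron count is 11 − 2 = 9. The t₂g⁶e_g³ configuration has an unevenly filled e_g set; the Jahn–Teller theorem predicts a tetragonal distortion (typically axial elongation) to lift the degeneracy.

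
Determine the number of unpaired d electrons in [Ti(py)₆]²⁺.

Pyridine is neutral; balancing the +2 overall charge requires Ti(II).
Ti sits in group 4, so the d-electron count is 4 − 2 = 2.
In an octahedral field the d² configuration is t₂g²e_g⁰ (only one arrangement possible), giving 2 unpaired electrons.

2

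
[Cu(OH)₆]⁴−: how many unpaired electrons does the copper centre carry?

Ligand charges: each hydroxide is −1. With an overall charge of −4 the copper centre must be in the +2 oxidation state.
Cu sits in group 11, so the d-electron count is 11 − 2 = 9.
In an octahedral field the d⁹ configuration is t₂g⁶e_g³ (only one arrangement possible), giving 1 unpaired electron.

1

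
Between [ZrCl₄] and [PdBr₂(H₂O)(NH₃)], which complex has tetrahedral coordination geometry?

For [ZrCl₄]: Each chloride is −1; balancing the 0 overall charge requires Zr(IV). Zr sits in group 4, so the d-electron count is 4 − 4 = 0. A d⁰ ion has no crystal-field stabilisation preference between square planar and tetrahedral, so four ligands adopt the sterically favoured tetrahedral geometry. → tetrahedral.
For [PdBr₂(H₂O)(NH₃)]: Summing ligand charges against the 0 overall charge gives an oxidation state of +2 for palladium. Group 10 minus oxidation state 2 gives a d⁸ configuration. A 4d d⁸ ion has a large crystal-field splitting; square planar leaves the high-energy d_{x²−y²} orbital empty and maximises CFSE. → square planar.

[ZrCl₄]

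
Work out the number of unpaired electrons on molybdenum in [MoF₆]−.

Ligand charges: each fluoride is −1. With an overall charge of −1 the molybdenum centre must be in the +5 oxidation state.
Group 6 minus oxidation state 5 gives a d¹ configuration.
In an octahedral field the d¹ configuration is t₂g¹e_g⁰ (only one arrangement possible), giving 1 unpaired electron.

1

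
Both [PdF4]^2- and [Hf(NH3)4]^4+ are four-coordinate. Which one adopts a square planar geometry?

For [PdF4]^2-: Ligand charges: each fluoride is −1. With an overall charge of −2 the palladium centre must be in the +2 oxidation state. Group 10 minus oxidation state 2 gives a d⁸ configuration. A 4d d⁸ ion has a large crystal-field splitting; square planar leaves the high-energy d_{x²−y²} orbital empty and maximises CFSE. → square planar.
For [Hf(NH3)4]^4+: Summing ligand charges against the +4 overall charge gives an oxidation state of +4 for hafnium. Hf sits in group 4, so the d-electron count is 4 − 4 = 0. A d⁰ ion has no crystal-field stabilisation preference between square planar and tetrahedral, so four ligands adopt the sterically favoured tetrahedral geometry. → tetrahedral.

[PdF4]^2-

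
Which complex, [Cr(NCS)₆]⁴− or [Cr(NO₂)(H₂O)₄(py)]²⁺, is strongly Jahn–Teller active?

[Cr(NCS)₆]⁴−

[Cr(NCS)₆]⁴−: Summing ligand charges against the −4 overall charge gives an oxidation state of +2 for chromium. Chromium is a group-6 element; Cr(II) is therefore d⁴. Isothiocyanate is a weak-field ligand for a first-row metal, so the complex is high-spin. The t₂g³e_g¹ (high-spin) configuration has an unevenly filled e_g set; the Jahn–Teller theorem predicts a tetragonal distortion (typically axial elongation) to lift the degeneracy.
[Cr(NO₂)(H₂O)₄(py)]²⁺: Each nitro (N-bound nitrite) is −1; water is neutral; pyridine is neutral; balancing the +2 overall charge requires Cr(III). Chromium is a group-6 element; Cr(III) is therefore d³. The d³ configuration leaves the e_g set evenly filled (or empty) — no strong Jahn–Teller driving force.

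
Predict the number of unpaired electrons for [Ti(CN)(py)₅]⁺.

Summing ligand charges against the +1 overall charge gives an oxidation state of +2 for titanium.
Titanium is a group-4 element; Ti(II) is therefore d².
In an octahedral field the d² configuration is t₂g²e_g⁰ (only one arrangement possible), giving 2 unpaired electrons.

2 unpaired electrons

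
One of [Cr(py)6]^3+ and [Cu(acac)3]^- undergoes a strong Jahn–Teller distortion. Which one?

[Cr(py)6]^3+: Pyridine is neutral; balancing the +3 overall charge requires Cr(III). Cr sits in group 6, so the d-electron count is 6 − 3 = 3. The d³ configuration leaves the e_g set evenly filled (or empty) — no strong Jahn–Teller driving force.
[Cu(acac)3]^-: Ligand charges: each acetylacetonate is −1. With an overall charge of −1 the copper centre must be in the +2 oxidation state. Cu sits in group 11, so the d-electron count is 11 − 2 = 9. The t₂g⁶e_g³ configuration has an unevenly filled e_g set; the Jahn–Teller theorem predicts a tetragonal distortion (typically axial elongation) to lift the degeneracy.

[Cu(acac)3]^-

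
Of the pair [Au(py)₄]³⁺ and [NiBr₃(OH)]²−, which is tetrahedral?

For [Au(py)₄]³⁺: Summing ligand charges against the +3 overall charge gives an oxidation state of +3 for gold. Group 11 minus oxidation state 3 gives a d⁸ configuration. A 5d d⁸ ion has a large crystal-field splitting; square planar leaves the high-energy d_{x²−y²} orbital empty and maximises CFSE. → square planar.
For [NiBr₃(OH)]²−: Each bromide is −1; each hydroxide is −1; balancing the −2 overall charge requires Ni(II). Ni sits in group 10, so the d-electron count is 10 − 2 = 8. Bromide and hydroxide are weak-field ligands. With weak-field ligands the CFSE gain from square planar is small, so a 3d d⁸ ion takes the sterically preferred tetrahedral geometry. → tetrahedral.

[NiBr₃(OH)]²−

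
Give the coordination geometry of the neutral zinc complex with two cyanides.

linear

Ligand charges: each cyanide is −1. With an overall charge of 0 the zinc centre must be in the +2 oxidation state.
Zn sits in group 12, so the d-electron count is 12 − 2 = 10.
With 2 monodentate ligands the coordination number is 2.
A d¹⁰ ion with only two ligands adopts a linear arrangement (sp hybridisation; no CFSE preference).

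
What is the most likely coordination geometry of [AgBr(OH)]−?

linear

Each bromide is −1; each hydroxide is −1; balancing the −1 overall charge requires Ag(I).
Ag sits in group 11, so the d-electron count is 11 − 1 = 10.
With 2 monodentate ligands the coordination number is 2.
A d¹⁰ ion with only two ligands adopts a linear arrangement (sp hybridisation; no CFSE preference).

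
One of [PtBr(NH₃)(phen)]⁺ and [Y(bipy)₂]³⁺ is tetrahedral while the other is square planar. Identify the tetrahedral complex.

For [PtBr(NH₃)(phen)]⁺: Each bromide is −1; ammonia is neutral; 1,10-phenanthroline is neutral; balancing the +1 overall charge requires Pt(II). Pt sits in group 10, so the d-electron count is 10 − 2 = 8. A 5d d⁸ ion has a large crystal-field splitting; square planar leaves the high-energy d_{x²−y²} orbital empty and maximises CFSE. → square planar.
For [Y(bipy)₂]³⁺: Ligand charges: 2,2′-bipyridine is neutral. With an overall charge of +3 the yttrium centre must be in the +3 oxidation state. Y sits in group 3, so the d-electron count is 3 − 3 = 0. A d⁰ ion has no crystal-field stabilisation preference between square planar and tetrahedral, so four ligands adopt the sterically favoured tetrahedral geometry. → tetrahedral.

[Y(bipy)₂]³⁺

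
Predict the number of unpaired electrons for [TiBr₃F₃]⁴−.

2 unpaired electrons

Ligand charges: each bromide is −1; each fluoride is −1. With an overall charge of −4 the titanium centre must be in the +2 oxidation state.
Group 4 minus oxidation state 2 gives a d² configuration.
In an octahedral field the d² configuration is t₂g²e_g⁰ (only one arrangement possible), giving 2 unpaired electrons.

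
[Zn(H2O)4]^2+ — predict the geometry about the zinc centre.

tetrahedral

Ligand charges: water is neutral. With an overall charge of +2 the zinc centre must be in the +2 oxidation state.
Group 12 minus oxidation state 2 gives a d¹⁰ configuration.
With 4 monodentate ligands the coordination number is 4.
A d¹⁰ ion has no crystal-field stabilisation preference between square planar and tetrahedral, so four ligands adopt the sterically favoured tetrahedral geometry.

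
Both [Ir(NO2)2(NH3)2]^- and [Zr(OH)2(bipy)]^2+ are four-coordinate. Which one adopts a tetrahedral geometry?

[Zr(OH)2(bipy)]^2+

For [Ir(NO2)2(NH3)2]^-: Each nitro (N-bound nitrite) is −1; ammonia is neutral; balancing the −1 overall charge requires Ir(I). Ir sits in group 9, so the d-electron count is 9 − 1 = 8. A 5d d⁸ ion has a large crystal-field splitting; square planar leaves the high-energy d_{x²−y²} orbital empty and maximises CFSE. → square planar.
For [Zr(OH)2(bipy)]^2+: Each hydroxide is −1; 2,2′-bipyridine is neutral; balancing the +2 overall charge requires Zr(IV). Zirconium is a group-4 element; Zr(IV) is therefore d⁰. A d⁰ ion has no crystal-field stabilisation preference between square planar and tetrahedral, so four ligands adopt the sterically favoured tetrahedral geometry. → tetrahedral.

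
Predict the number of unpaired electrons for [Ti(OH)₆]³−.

Each hydroxide is −1; balancing the −3 overall charge requires Ti(III).
Group 4 minus oxidation state 3 gives a d¹ configuration.
In an octahedral field the d¹ configuration is t₂g¹e_g⁰ (only one arrangement possible), giving 1 unpaired electron.

1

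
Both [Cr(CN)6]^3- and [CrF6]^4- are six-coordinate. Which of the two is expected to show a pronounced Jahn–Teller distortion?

[Cr(CN)6]^3-: Summing ligand charges against the −3 overall charge gives an oxidation state of +3 for chromium. Chromium is a group-6 element; Cr(III) is therefore d³. The d³ configuration leaves the e_g set evenly filled (or empty) — no strong Jahn–Teller driving force.
[CrF6]^4-: Ligand charges: each fluoride is −1. With an overall charge of −4 the chromium centre must be in the +2 oxidation state. Group 6 minus oxidation state 2 gives a d⁴ configuration. Fluoride is a weak-field ligand for a first-row metal, so the complex is high-spin. The t₂g³e_g¹ (high-spin) configuration has an unevenly filled e_g set; the Jahn–Teller theorem predicts a tetragonal distortion (typically axial elongation) to lift the degeneracy.

[CrF6]^4-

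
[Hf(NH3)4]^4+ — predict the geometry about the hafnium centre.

Ammonia is neutral; balancing the +4 overall charge requires Hf(IV).
Hf sits in group 4, so the d-electron count is 4 − 4 = 0.
With 4 monodentate ligands the coordination number is 4.
A d⁰ ion has no crystal-field stabilisation preference between square planar and tetrahedral, so four ligands adopt the sterically favoured tetrahedral geometry.

tetrahedral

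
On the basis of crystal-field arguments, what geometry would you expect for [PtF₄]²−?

Each fluoride is −1; balancing the −2 overall charge requires Pt(II).
Group 10 minus oxidation state 2 gives a d⁸ configuration.
Coordination number: 4.
A 5d d⁸ ion has a large crystal-field splitting; square planar leaves the high-energy d_{x²−y²} orbital empty and maximises CFSE.

square planar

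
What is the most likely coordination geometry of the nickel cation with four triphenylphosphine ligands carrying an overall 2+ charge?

Summing ligand charges against the +2 overall charge gives an oxidation state of +2 for nickel.
Group 10 minus oxidation state 2 gives a d⁸ configuration.
Coordination number: 4.
Triphenylphosphine is a strong-field ligand (high in the spectrochemical series).
A 3d d⁸ ion with strong-field ligands gains enough CFSE to favour square planar over tetrahedral.

square planar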